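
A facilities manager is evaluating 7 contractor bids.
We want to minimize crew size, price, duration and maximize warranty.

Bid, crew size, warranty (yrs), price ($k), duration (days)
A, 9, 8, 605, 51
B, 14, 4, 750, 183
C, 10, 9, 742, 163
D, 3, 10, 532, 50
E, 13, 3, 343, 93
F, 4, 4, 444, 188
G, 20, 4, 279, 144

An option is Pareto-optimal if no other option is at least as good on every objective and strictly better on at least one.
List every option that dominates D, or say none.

A: worse on crew size (9 vs 3).
B: worse on crew size (14 vs 3).
C: worse on crew size (10 vs 3).
E: worse on crew size (13 vs 3).
F: worse on crew size (4 vs 3).
G: worse on crew size (20 vs 3).
No option dominates D.

none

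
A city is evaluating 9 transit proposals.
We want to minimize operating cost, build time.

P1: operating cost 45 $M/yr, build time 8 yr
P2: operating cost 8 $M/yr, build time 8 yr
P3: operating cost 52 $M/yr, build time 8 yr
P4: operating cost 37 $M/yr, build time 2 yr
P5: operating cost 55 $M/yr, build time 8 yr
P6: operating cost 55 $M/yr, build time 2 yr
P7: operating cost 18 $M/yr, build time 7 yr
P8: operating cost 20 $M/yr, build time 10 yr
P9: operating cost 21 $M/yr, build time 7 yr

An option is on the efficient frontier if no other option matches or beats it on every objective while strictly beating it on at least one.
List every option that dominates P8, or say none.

P2, P7

P2: operating cost 8≤20, build time 8≤10 — dominates P8.
P7: operating cost 18≤20, build time 7≤10 — dominates P8.
Others (P1, P3, P4, P5, P6, P9) are each worse than P8 on at least one objective.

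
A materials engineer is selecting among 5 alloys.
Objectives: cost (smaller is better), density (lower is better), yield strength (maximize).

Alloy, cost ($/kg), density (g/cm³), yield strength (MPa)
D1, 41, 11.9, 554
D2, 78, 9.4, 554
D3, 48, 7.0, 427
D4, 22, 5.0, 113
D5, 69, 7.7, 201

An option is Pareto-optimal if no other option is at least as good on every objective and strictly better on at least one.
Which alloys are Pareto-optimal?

D1, D2, D3, D4

D1: not dominated.
D2: not dominated.
D3: not dominated.
D4: not dominated (best cost).
D5: dominated by D3 (cost 48≤69, density 7.0≤7.7, yield strength 427≥201).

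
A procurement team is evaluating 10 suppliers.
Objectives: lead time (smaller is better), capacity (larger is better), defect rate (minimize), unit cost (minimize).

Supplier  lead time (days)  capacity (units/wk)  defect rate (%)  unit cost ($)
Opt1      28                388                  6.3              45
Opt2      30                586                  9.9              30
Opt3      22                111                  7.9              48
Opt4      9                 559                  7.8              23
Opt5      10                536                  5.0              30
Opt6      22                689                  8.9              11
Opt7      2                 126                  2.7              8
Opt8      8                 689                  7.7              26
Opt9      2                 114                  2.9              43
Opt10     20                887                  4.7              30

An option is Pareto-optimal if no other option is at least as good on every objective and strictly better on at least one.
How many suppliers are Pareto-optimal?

6

Opt1: dominated by Opt5 (lead time 10≤28, capacity 536≥388, defect rate 5.0≤6.3, unit cost 30≤45).
Opt2: dominated by Opt6 (lead time 22≤30, capacity 689≥586, defect rate 8.9≤9.9, unit cost 11≤30).
Opt3: dominated by Opt4 (lead time 9≤22, capacity 559≥111, defect rate 7.8≤7.9, unit cost 23≤48).
Opt4: not dominated.
Opt5: not dominated.
Opt6: not dominated.
Opt7: not dominated (best defect rate).
Opt8: not dominated.
Opt9: dominated by Opt7 (lead time 2≤2, capacity 126≥114, defect rate 2.7≤2.9, unit cost 8≤43).
Opt10: not dominated (best capacity).
Pareto-optimal: Opt4, Opt5, Opt6, Opt7, Opt8, Opt10 → 6.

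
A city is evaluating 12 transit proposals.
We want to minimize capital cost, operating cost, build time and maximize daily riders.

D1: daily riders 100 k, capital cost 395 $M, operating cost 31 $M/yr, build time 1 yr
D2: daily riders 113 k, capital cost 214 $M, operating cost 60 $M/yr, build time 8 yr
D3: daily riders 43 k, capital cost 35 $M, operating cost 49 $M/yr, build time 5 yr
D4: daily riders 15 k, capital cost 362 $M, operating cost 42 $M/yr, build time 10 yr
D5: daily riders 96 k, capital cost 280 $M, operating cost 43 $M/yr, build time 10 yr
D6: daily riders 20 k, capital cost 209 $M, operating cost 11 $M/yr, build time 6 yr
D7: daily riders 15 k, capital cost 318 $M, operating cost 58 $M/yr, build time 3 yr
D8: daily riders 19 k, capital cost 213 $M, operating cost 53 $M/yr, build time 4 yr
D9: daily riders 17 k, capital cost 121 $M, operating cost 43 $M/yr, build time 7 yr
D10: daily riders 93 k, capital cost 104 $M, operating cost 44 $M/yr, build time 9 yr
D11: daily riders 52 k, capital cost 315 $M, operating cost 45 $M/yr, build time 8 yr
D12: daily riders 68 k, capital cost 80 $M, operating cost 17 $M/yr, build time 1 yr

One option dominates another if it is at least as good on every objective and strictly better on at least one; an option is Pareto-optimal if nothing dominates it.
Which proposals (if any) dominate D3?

none

D1: worse on capital cost (395 vs 35).
D2: worse on capital cost (214 vs 35).
D4: worse on daily riders (15 vs 43).
D5: worse on capital cost (280 vs 35).
D6: worse on daily riders (20 vs 43).
D7: worse on daily riders (15 vs 43).
D8: worse on daily riders (19 vs 43).
D9: worse on daily riders (17 vs 43).
D10: worse on capital cost (104 vs 35).
D11: worse on capital cost (315 vs 35).
D12: worse on capital cost (80 vs 35).
No option dominates D3.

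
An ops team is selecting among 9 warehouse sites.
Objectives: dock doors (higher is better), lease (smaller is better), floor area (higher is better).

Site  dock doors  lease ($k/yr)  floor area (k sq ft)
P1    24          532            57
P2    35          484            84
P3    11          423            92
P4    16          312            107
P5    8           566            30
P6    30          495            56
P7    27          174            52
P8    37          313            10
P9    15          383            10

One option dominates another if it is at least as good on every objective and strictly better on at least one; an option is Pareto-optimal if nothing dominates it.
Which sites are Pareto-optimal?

P1: dominated by P2 (dock doors 35≥24, lease 484≤532, floor area 84≥57).
P2: not dominated.
P3: dominated by P4 (dock doors 16≥11, lease 312≤423, floor area 107≥92).
P4: not dominated (best floor area).
P5: dominated by P1 (dock doors 24≥8, lease 532≤566, floor area 57≥30).
P6: dominated by P2 (dock doors 35≥30, lease 484≤495, floor area 84≥56).
P7: not dominated (best lease).
P8: not dominated (best dock doors).
P9: dominated by P4 (dock doors 16≥15, lease 312≤383, floor area 107≥10).

P2, P4, P7, P8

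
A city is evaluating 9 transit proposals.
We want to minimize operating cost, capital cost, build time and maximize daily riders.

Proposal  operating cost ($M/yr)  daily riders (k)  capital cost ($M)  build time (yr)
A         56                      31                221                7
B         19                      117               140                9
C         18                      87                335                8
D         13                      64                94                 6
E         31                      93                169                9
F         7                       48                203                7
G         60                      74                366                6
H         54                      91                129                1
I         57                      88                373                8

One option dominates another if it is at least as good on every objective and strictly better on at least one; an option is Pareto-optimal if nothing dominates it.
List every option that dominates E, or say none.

B: operating cost 19≤31, daily riders 117≥93, capital cost 140≤169, build time 9≤9 — dominates E.
Others (A, C, D, F, G, H, I) are each worse than E on at least one objective.

B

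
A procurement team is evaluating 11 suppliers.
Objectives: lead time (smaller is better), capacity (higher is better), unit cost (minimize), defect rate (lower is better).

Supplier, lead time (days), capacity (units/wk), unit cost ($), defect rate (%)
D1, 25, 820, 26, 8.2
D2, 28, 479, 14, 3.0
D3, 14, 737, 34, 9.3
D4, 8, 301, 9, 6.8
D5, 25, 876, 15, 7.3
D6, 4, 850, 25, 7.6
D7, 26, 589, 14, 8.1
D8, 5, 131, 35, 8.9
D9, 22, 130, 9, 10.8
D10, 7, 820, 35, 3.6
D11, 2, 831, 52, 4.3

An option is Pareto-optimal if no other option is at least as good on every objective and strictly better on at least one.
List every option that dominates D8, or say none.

D6: lead time 4≤5, capacity 850≥131, unit cost 25≤35, defect rate 7.6≤8.9 — dominates D8.
Others (D1, D2, D3, D4, D5, D7, D9, D10, D11) are each worse than D8 on at least one objective.

D6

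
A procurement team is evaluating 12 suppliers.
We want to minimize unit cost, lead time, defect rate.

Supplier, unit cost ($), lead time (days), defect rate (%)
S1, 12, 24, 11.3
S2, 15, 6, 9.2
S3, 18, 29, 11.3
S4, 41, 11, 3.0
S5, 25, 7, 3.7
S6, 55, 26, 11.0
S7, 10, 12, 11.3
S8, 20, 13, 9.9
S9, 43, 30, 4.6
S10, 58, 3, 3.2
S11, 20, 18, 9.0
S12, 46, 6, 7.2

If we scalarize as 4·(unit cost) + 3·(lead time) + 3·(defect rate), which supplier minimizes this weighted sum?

S1: 4·12 + 3·24 + 3·11.3 = 153.9
S2: 4·15 + 3·6 + 3·9.2 = 105.6
S3: 4·18 + 3·29 + 3·11.3 = 192.9
S4: 4·41 + 3·11 + 3·3.0 = 206.0
S5: 4·25 + 3·7 + 3·3.7 = 132.1
S6: 4·55 + 3·26 + 3·11.0 = 331.0
S7: 4·10 + 3·12 + 3·11.3 = 109.9
S8: 4·20 + 3·13 + 3·9.9 = 148.7
S9: 4·43 + 3·30 + 3·4.6 = 275.8
S10: 4·58 + 3·3 + 3·3.2 = 250.6
S11: 4·20 + 3·18 + 3·9.0 = 161.0
S12: 4·46 + 3·6 + 3·7.2 = 223.6
Lowest: S2 at 105.6.

S2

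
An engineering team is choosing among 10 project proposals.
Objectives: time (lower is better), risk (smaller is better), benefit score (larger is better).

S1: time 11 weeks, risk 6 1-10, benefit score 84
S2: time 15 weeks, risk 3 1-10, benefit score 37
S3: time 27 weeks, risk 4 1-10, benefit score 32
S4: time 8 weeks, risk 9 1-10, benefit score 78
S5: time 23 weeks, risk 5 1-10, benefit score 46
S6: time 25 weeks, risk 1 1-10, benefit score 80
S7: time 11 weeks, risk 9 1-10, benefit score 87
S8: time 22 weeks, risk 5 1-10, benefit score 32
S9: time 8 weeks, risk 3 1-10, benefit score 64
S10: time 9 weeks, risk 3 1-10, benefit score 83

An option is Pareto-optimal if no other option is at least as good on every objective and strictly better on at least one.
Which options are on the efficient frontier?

S1, S4, S6, S7, S9, S10

S1: not dominated.
S2: dominated by S9 (time 8≤15, risk 3≤3, benefit score 64≥37).
S3: dominated by S2 (time 15≤27, risk 3≤4, benefit score 37≥32).
S4: not dominated.
S5: dominated by S9 (time 8≤23, risk 3≤5, benefit score 64≥46).
S6: not dominated (best risk).
S7: not dominated (best benefit score).
S8: dominated by S2 (time 15≤22, risk 3≤5, benefit score 37≥32).
S9: not dominated.
S10: not dominated.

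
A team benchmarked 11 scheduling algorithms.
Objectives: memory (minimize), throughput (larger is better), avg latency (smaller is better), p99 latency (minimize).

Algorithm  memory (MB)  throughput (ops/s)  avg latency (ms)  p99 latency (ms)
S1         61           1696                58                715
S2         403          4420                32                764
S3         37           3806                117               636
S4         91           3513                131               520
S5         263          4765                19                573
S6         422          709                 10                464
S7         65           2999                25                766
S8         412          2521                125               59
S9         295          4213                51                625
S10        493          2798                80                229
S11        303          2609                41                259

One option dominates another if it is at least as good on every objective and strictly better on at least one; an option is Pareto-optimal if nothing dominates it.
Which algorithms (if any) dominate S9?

S5: memory 263≤295, throughput 4765≥4213, avg latency 19≤51, p99 latency 573≤625 — dominates S9.
Others (S1, S2, S3, S4, S6, S7, S8, S10, S11) are each worse than S9 on at least one objective.

S5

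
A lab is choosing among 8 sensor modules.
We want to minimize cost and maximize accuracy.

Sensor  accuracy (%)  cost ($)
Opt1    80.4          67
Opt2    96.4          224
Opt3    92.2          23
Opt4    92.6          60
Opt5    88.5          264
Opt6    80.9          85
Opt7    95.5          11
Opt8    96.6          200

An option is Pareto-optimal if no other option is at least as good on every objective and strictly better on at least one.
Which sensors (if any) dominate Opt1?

Opt3, Opt4, Opt7

Opt3: accuracy 92.2≥80.4, cost 23≤67 — dominates Opt1.
Opt4: accuracy 92.6≥80.4, cost 60≤67 — dominates Opt1.
Opt7: accuracy 95.5≥80.4, cost 11≤67 — dominates Opt1.
Others (Opt2, Opt5, Opt6, Opt8) are each worse than Opt1 on at least one objective.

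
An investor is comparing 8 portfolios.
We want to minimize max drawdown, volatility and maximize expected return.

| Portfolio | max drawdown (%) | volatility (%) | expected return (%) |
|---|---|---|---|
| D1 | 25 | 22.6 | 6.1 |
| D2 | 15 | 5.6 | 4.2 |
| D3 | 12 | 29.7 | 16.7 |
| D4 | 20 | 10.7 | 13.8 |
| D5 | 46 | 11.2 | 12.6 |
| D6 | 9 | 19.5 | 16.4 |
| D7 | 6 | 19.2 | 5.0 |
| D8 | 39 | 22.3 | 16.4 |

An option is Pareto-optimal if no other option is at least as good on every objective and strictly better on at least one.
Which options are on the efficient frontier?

D1: dominated by D4 (max drawdown 20≤25, volatility 10.7≤22.6, expected return 13.8≥6.1).
D2: not dominated (best volatility).
D3: not dominated (best expected return).
D4: not dominated.
D5: dominated by D4 (max drawdown 20≤46, volatility 10.7≤11.2, expected return 13.8≥12.6).
D6: not dominated.
D7: not dominated (best max drawdown).
D8: dominated by D6 (max drawdown 9≤39, volatility 19.5≤22.3, expected return 16.4≥16.4).

D2, D3, D4, D6, D7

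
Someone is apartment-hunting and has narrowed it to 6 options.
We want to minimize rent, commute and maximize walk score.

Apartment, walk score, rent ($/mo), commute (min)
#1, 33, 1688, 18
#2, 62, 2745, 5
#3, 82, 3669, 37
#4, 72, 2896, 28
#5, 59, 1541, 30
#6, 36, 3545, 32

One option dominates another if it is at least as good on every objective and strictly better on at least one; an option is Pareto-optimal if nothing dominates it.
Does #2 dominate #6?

Yes

#2 vs #6: walk score 62≥36, rent 2745≤3545, commute 5≤32 — #2 is at least as good on every objective with at least one strict improvement.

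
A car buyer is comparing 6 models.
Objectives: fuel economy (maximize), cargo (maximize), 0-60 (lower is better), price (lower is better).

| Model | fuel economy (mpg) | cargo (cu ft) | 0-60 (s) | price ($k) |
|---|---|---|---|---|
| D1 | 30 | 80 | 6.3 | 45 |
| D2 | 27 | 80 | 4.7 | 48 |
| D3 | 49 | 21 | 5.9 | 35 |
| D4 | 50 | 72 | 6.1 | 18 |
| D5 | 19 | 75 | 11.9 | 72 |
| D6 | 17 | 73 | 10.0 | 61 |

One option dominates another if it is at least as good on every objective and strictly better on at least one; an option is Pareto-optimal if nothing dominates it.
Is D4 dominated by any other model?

D1: worse on fuel economy (30 vs 50).
D2: worse on fuel economy (27 vs 50).
D3: worse on fuel economy (49 vs 50).
D5: worse on fuel economy (19 vs 50).
D6: worse on fuel economy (17 vs 50).
No option is at least as good as D4 on every objective and strictly better on one.

No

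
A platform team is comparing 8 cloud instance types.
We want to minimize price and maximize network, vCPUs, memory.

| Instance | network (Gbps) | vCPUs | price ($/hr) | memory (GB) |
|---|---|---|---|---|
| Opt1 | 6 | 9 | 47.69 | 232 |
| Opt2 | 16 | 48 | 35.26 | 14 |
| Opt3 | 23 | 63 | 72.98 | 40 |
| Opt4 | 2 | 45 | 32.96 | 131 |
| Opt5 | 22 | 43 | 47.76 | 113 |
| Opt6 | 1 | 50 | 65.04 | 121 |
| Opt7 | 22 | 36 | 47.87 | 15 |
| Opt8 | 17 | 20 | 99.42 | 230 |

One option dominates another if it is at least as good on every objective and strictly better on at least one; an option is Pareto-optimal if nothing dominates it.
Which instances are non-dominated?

Opt1: not dominated (best memory).
Opt2: not dominated.
Opt3: not dominated (best network).
Opt4: not dominated (best price).
Opt5: not dominated.
Opt6: not dominated.
Opt7: dominated by Opt5 (network 22≥22, vCPUs 43≥36, price 47.76≤47.87, memory 113≥15).
Opt8: not dominated.

Opt1, Opt2, Opt3, Opt4, Opt5, Opt6, Opt8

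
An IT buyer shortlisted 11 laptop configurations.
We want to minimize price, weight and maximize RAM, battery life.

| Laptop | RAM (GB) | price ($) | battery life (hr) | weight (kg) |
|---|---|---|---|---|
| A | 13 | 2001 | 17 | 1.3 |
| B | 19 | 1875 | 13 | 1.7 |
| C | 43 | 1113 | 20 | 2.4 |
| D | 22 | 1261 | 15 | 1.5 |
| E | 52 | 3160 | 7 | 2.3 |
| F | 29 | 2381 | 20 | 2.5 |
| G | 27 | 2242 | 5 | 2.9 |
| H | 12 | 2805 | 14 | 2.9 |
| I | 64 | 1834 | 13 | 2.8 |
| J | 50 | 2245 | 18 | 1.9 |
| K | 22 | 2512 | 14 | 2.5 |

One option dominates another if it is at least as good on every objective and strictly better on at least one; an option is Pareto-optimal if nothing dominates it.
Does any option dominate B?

Yes

D vs B: RAM 22≥19, price 1261≤1875, battery life 15≥13, weight 1.5≤1.7 — D is at least as good on every objective and strictly better on at least one, so D dominates B.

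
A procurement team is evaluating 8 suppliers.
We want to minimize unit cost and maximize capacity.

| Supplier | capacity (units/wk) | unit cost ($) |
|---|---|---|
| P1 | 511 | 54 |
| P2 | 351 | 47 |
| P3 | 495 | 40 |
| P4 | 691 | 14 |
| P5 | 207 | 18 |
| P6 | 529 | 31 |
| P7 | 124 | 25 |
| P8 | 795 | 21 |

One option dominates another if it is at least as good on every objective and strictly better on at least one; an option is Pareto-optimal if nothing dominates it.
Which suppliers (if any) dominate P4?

P1: worse on capacity (511 vs 691).
P2: worse on capacity (351 vs 691).
P3: worse on capacity (495 vs 691).
P5: worse on capacity (207 vs 691).
P6: worse on capacity (529 vs 691).
P7: worse on capacity (124 vs 691).
P8: worse on unit cost (21 vs 14).
No option dominates P4.

none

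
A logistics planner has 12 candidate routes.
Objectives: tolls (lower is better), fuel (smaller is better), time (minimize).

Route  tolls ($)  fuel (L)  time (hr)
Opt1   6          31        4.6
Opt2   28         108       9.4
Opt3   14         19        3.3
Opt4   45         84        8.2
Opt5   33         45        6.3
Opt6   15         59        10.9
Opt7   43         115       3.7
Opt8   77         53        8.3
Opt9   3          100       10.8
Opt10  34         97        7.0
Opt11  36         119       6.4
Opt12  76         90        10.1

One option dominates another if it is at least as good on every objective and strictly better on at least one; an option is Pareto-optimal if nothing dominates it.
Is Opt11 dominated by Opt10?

Opt10 vs Opt11: Opt10 is worse on time (7.0 vs 6.4), so it does not dominate Opt11.

No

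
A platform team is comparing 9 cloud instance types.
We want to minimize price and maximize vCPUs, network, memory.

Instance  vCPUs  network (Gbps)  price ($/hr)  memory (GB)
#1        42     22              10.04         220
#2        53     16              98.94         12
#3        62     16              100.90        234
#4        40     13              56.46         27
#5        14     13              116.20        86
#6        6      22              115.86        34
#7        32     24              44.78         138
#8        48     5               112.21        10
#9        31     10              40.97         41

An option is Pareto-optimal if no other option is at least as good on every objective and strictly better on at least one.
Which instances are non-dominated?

#1: not dominated (best price).
#2: not dominated.
#3: not dominated (best vCPUs).
#4: dominated by #1 (vCPUs 42≥40, network 22≥13, price 10.04≤56.46, memory 220≥27).
#5: dominated by #1 (vCPUs 42≥14, network 22≥13, price 10.04≤116.20, memory 220≥86).
#6: dominated by #1 (vCPUs 42≥6, network 22≥22, price 10.04≤115.86, memory 220≥34).
#7: not dominated (best network).
#8: dominated by #2 (vCPUs 53≥48, network 16≥5, price 98.94≤112.21, memory 12≥10).
#9: dominated by #1 (vCPUs 42≥31, network 22≥10, price 10.04≤40.97, memory 220≥41).

#1, #2, #3, #7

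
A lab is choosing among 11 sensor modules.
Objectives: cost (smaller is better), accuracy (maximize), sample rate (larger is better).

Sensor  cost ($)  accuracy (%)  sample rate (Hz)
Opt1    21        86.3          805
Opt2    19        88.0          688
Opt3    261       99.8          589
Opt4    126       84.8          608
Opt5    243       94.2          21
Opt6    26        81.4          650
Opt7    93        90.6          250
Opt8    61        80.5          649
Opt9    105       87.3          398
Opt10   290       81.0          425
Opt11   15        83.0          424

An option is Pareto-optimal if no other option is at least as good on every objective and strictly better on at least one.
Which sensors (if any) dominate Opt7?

none

Opt1: worse on accuracy (86.3 vs 90.6).
Opt2: worse on accuracy (88.0 vs 90.6).
Opt3: worse on cost (261 vs 93).
Opt4: worse on cost (126 vs 93).
Opt5: worse on cost (243 vs 93).
Opt6: worse on accuracy (81.4 vs 90.6).
Opt8: worse on accuracy (80.5 vs 90.6).
Opt9: worse on cost (105 vs 93).
Opt10: worse on cost (290 vs 93).
Opt11: worse on accuracy (83.0 vs 90.6).
No option dominates Opt7.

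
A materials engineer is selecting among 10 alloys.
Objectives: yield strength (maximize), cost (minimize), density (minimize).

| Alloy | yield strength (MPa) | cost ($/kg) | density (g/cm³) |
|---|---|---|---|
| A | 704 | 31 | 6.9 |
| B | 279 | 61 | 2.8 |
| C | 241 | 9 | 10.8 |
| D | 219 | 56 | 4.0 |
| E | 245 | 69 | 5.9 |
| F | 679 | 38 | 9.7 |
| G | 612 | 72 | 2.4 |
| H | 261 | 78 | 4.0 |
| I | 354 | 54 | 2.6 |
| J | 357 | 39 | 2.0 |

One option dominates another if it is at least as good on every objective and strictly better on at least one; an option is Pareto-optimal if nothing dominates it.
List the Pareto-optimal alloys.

A, C, G, J

A: not dominated (best yield strength).
B: dominated by I (yield strength 354≥279, cost 54≤61, density 2.6≤2.8).
C: not dominated (best cost).
D: dominated by I (yield strength 354≥219, cost 54≤56, density 2.6≤4.0).
E: dominated by B (yield strength 279≥245, cost 61≤69, density 2.8≤5.9).
F: dominated by A (yield strength 704≥679, cost 31≤38, density 6.9≤9.7).
G: not dominated.
H: dominated by B (yield strength 279≥261, cost 61≤78, density 2.8≤4.0).
I: dominated by J (yield strength 357≥354, cost 39≤54, density 2.0≤2.6).
J: not dominated (best density).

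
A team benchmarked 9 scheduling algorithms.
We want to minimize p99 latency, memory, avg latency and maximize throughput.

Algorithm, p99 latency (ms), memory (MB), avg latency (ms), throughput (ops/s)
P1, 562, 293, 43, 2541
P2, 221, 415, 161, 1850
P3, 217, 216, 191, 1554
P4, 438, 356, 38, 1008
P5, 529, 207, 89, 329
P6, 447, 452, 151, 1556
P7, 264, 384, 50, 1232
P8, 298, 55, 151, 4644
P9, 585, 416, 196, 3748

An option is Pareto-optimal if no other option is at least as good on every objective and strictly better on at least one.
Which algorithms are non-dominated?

P1, P2, P3, P4, P5, P7, P8

P1: not dominated.
P2: not dominated.
P3: not dominated (best p99 latency).
P4: not dominated (best avg latency).
P5: not dominated.
P6: dominated by P8 (p99 latency 298≤447, memory 55≤452, avg latency 151≤151, throughput 4644≥1556).
P7: not dominated.
P8: not dominated (best memory).
P9: dominated by P8 (p99 latency 298≤585, memory 55≤416, avg latency 151≤196, throughput 4644≥3748).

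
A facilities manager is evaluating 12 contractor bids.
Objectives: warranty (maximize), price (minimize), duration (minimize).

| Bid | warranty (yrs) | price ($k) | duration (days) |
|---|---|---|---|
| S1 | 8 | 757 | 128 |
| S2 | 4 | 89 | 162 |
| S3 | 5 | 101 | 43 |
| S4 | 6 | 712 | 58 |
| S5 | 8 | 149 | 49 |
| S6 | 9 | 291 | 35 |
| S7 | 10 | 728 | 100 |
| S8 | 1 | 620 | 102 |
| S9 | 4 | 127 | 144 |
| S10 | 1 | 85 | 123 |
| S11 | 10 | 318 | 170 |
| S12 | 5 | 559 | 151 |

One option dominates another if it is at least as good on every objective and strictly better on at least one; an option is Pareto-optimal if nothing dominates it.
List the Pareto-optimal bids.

S1: dominated by S5 (warranty 8≥8, price 149≤757, duration 49≤128).
S2: not dominated.
S3: not dominated.
S4: dominated by S5 (warranty 8≥6, price 149≤712, duration 49≤58).
S5: not dominated.
S6: not dominated (best duration).
S7: not dominated.
S8: dominated by S3 (warranty 5≥1, price 101≤620, duration 43≤102).
S9: dominated by S3 (warranty 5≥4, price 101≤127, duration 43≤144).
S10: not dominated (best price).
S11: not dominated.
S12: dominated by S3 (warranty 5≥5, price 101≤559, duration 43≤151).

S2, S3, S5, S6, S7, S10, S11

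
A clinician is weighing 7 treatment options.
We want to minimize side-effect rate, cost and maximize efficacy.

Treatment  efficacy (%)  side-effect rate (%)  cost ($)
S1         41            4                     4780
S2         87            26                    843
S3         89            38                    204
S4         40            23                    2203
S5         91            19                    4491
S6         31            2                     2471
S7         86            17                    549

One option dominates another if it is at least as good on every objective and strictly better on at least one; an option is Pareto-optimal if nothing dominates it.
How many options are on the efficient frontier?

S1: not dominated.
S2: not dominated.
S3: not dominated (best cost).
S4: dominated by S7 (efficacy 86≥40, side-effect rate 17≤23, cost 549≤2203).
S5: not dominated (best efficacy).
S6: not dominated (best side-effect rate).
S7: not dominated.
Pareto-optimal: S1, S2, S3, S5, S6, S7 → 6.

6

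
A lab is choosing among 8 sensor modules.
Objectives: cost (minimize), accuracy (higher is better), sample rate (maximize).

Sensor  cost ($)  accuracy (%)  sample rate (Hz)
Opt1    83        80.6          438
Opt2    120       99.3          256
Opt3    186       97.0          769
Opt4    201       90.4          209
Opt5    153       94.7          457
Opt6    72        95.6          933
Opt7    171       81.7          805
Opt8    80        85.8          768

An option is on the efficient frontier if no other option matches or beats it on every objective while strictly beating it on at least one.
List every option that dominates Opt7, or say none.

Opt6

Opt6: cost 72≤171, accuracy 95.6≥81.7, sample rate 933≥805 — dominates Opt7.
Others (Opt1, Opt2, Opt3, Opt4, Opt5, Opt8) are each worse than Opt7 on at least one objective.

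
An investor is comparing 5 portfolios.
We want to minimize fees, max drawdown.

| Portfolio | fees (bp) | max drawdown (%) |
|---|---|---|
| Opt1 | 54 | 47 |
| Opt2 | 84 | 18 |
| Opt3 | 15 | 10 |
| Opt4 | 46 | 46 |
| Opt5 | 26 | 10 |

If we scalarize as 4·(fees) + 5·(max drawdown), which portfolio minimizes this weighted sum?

Opt3

Opt1: 4·54 + 5·47 = 451
Opt2: 4·84 + 5·18 = 426
Opt3: 4·15 + 5·10 = 110
Opt4: 4·46 + 5·46 = 414
Opt5: 4·26 + 5·10 = 154
Lowest: Opt3 at 110.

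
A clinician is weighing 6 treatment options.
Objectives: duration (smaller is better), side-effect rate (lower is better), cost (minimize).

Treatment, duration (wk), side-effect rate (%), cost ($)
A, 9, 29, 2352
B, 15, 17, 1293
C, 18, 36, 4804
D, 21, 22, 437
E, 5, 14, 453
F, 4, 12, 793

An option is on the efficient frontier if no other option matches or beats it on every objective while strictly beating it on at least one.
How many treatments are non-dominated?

3

A: dominated by E (duration 5≤9, side-effect rate 14≤29, cost 453≤2352).
B: dominated by E (duration 5≤15, side-effect rate 14≤17, cost 453≤1293).
C: dominated by A (duration 9≤18, side-effect rate 29≤36, cost 2352≤4804).
D: not dominated (best cost).
E: not dominated.
F: not dominated (best duration).
Pareto-optimal: D, E, F → 3.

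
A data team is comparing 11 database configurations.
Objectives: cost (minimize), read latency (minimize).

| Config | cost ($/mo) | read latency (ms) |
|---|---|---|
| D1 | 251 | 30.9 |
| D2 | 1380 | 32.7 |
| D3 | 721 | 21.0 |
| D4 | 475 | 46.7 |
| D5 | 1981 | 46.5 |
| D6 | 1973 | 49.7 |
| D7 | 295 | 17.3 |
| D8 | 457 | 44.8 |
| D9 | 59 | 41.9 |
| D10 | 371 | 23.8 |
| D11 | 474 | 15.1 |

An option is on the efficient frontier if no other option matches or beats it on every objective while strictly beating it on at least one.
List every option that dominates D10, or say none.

D7: cost 295≤371, read latency 17.3≤23.8 — dominates D10.
Others (D1, D2, D3, D4, D5, D6, D8, D9, D11) are each worse than D10 on at least one objective.

D7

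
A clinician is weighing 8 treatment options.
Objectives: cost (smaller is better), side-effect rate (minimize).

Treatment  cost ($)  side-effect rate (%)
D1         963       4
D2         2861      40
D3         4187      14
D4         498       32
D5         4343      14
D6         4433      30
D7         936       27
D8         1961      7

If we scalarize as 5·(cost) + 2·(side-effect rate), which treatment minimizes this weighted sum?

D4

D1: 5·963 + 2·4 = 4823
D2: 5·2861 + 2·40 = 14385
D3: 5·4187 + 2·14 = 20963
D4: 5·498 + 2·32 = 2554
D5: 5·4343 + 2·14 = 21743
D6: 5·4433 + 2·30 = 22225
D7: 5·936 + 2·27 = 4734
D8: 5·1961 + 2·7 = 9819
Lowest: D4 at 2554.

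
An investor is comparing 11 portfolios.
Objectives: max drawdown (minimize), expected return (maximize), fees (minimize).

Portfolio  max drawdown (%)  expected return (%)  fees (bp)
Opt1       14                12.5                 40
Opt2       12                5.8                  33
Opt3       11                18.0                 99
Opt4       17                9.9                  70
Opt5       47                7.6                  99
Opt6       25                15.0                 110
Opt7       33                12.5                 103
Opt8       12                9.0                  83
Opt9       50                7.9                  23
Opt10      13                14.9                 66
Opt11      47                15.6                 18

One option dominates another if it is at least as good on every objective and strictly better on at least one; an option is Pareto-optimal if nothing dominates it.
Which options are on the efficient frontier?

Opt1, Opt2, Opt3, Opt8, Opt10, Opt11

Opt1: not dominated.
Opt2: not dominated.
Opt3: not dominated (best max drawdown).
Opt4: dominated by Opt1 (max drawdown 14≤17, expected return 12.5≥9.9, fees 40≤70).
Opt5: dominated by Opt1 (max drawdown 14≤47, expected return 12.5≥7.6, fees 40≤99).
Opt6: dominated by Opt3 (max drawdown 11≤25, expected return 18.0≥15.0, fees 99≤110).
Opt7: dominated by Opt1 (max drawdown 14≤33, expected return 12.5≥12.5, fees 40≤103).
Opt8: not dominated.
Opt9: dominated by Opt11 (max drawdown 47≤50, expected return 15.6≥7.9, fees 18≤23).
Opt10: not dominated.
Opt11: not dominated (best fees).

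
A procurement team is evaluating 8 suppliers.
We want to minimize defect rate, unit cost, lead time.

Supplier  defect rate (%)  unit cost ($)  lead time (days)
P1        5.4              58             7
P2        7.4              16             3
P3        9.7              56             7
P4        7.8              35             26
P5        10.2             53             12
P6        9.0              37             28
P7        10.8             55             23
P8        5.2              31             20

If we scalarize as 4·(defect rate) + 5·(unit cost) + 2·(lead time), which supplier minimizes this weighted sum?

P2

P1: 4·5.4 + 5·58 + 2·7 = 325.6
P2: 4·7.4 + 5·16 + 2·3 = 115.6
P3: 4·9.7 + 5·56 + 2·7 = 332.8
P4: 4·7.8 + 5·35 + 2·26 = 258.2
P5: 4·10.2 + 5·53 + 2·12 = 329.8
P6: 4·9.0 + 5·37 + 2·28 = 277.0
P7: 4·10.8 + 5·55 + 2·23 = 364.2
P8: 4·5.2 + 5·31 + 2·20 = 215.8
Lowest: P2 at 115.6.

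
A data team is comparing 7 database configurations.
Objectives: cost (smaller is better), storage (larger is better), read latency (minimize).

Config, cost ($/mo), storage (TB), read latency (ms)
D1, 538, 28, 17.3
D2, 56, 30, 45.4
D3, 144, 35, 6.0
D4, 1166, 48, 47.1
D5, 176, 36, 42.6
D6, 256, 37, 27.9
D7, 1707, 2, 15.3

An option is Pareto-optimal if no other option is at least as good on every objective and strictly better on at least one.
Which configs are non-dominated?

D2, D3, D4, D5, D6

D1: dominated by D3 (cost 144≤538, storage 35≥28, read latency 6.0≤17.3).
D2: not dominated (best cost).
D3: not dominated (best read latency).
D4: not dominated (best storage).
D5: not dominated.
D6: not dominated.
D7: dominated by D3 (cost 144≤1707, storage 35≥2, read latency 6.0≤15.3).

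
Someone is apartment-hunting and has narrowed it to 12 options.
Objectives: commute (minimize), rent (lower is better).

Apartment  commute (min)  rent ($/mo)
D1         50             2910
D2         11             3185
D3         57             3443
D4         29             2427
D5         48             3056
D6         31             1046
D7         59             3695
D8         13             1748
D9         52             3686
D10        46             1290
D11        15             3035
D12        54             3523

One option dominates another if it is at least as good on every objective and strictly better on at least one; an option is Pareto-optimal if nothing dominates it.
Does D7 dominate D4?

No

D7 vs D4: D7 is worse on commute (59 vs 29), so it does not dominate D4.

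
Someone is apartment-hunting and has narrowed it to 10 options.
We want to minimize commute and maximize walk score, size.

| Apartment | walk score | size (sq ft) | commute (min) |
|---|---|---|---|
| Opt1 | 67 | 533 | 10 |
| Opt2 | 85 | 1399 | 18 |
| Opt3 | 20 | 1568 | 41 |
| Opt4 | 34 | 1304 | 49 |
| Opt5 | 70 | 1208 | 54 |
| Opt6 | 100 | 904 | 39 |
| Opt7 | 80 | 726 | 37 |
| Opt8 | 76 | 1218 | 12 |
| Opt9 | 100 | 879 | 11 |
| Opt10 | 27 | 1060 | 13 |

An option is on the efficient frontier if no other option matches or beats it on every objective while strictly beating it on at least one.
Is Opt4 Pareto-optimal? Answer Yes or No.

No

Opt2 vs Opt4: walk score 85≥34, size 1399≥1304, commute 18≤49 — Opt2 is at least as good on every objective and strictly better on at least one, so Opt2 dominates Opt4.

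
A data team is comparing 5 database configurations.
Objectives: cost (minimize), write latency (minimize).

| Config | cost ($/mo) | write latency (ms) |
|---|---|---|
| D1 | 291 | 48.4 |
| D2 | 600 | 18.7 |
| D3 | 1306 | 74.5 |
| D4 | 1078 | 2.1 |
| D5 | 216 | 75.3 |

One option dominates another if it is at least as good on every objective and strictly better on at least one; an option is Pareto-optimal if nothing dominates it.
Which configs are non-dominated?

D1: not dominated.
D2: not dominated.
D3: dominated by D1 (cost 291≤1306, write latency 48.4≤74.5).
D4: not dominated (best write latency).
D5: not dominated (best cost).

D1, D2, D4, D5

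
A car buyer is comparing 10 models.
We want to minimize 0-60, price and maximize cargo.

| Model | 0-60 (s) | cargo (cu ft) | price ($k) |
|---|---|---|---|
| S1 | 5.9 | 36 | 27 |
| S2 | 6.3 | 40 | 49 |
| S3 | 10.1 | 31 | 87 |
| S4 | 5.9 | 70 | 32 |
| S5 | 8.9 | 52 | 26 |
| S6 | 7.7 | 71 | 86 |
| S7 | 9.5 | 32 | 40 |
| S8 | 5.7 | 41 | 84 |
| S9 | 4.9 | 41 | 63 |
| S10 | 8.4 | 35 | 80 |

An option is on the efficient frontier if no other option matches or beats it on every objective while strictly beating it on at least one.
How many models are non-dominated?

S1: not dominated.
S2: dominated by S4 (0-60 5.9≤6.3, cargo 70≥40, price 32≤49).
S3: dominated by S1 (0-60 5.9≤10.1, cargo 36≥31, price 27≤87).
S4: not dominated.
S5: not dominated (best price).
S6: not dominated (best cargo).
S7: dominated by S1 (0-60 5.9≤9.5, cargo 36≥32, price 27≤40).
S8: dominated by S9 (0-60 4.9≤5.7, cargo 41≥41, price 63≤84).
S9: not dominated (best 0-60).
S10: dominated by S1 (0-60 5.9≤8.4, cargo 36≥35, price 27≤80).
Pareto-optimal: S1, S4, S5, S6, S9 → 5.

5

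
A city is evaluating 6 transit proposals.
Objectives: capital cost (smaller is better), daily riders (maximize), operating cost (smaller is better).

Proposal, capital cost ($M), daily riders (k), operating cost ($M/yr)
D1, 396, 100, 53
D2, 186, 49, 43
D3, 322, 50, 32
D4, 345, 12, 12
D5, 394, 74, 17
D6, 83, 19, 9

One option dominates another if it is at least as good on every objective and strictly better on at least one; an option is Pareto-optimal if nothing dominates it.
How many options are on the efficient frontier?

D1: not dominated (best daily riders).
D2: not dominated.
D3: not dominated.
D4: dominated by D6 (capital cost 83≤345, daily riders 19≥12, operating cost 9≤12).
D5: not dominated.
D6: not dominated (best capital cost).
Pareto-optimal: D1, D2, D3, D5, D6 → 5.

5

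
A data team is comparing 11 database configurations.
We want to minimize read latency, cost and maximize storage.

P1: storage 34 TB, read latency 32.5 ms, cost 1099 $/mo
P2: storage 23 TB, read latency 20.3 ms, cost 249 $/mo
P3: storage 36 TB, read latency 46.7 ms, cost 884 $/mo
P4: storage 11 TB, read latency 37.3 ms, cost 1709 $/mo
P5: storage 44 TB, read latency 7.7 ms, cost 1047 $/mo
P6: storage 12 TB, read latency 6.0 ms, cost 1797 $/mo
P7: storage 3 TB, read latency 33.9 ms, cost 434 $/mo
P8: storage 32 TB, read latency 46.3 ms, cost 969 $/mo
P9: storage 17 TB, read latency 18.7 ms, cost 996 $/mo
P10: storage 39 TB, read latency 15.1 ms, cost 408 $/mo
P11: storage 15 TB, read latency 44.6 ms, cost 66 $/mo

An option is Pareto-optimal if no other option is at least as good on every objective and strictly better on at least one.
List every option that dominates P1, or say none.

P5: storage 44≥34, read latency 7.7≤32.5, cost 1047≤1099 — dominates P1.
P10: storage 39≥34, read latency 15.1≤32.5, cost 408≤1099 — dominates P1.
Others (P2, P3, P4, P6, P7, P8, P9, P11) are each worse than P1 on at least one objective.

P5, P10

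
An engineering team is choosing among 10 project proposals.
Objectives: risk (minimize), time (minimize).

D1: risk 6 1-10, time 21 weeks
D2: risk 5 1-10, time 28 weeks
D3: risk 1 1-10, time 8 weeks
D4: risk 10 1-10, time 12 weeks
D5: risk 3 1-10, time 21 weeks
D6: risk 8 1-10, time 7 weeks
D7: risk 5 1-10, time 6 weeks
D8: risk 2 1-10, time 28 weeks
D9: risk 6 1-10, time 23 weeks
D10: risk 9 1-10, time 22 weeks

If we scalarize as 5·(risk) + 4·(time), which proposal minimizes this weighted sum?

D3

D1: 5·6 + 4·21 = 114
D2: 5·5 + 4·28 = 137
D3: 5·1 + 4·8 = 37
D4: 5·10 + 4·12 = 98
D5: 5·3 + 4·21 = 99
D6: 5·8 + 4·7 = 68
D7: 5·5 + 4·6 = 49
D8: 5·2 + 4·28 = 122
D9: 5·6 + 4·23 = 122
D10: 5·9 + 4·22 = 133
Lowest: D3 at 37.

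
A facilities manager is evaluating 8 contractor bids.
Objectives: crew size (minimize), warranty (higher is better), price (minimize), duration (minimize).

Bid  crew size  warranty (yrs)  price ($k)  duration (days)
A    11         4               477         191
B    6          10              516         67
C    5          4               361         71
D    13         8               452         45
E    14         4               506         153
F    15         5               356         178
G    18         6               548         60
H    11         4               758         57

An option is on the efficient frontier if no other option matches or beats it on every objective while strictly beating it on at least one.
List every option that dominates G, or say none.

D: crew size 13≤18, warranty 8≥6, price 452≤548, duration 45≤60 — dominates G.
Others (A, B, C, E, F, H) are each worse than G on at least one objective.

D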